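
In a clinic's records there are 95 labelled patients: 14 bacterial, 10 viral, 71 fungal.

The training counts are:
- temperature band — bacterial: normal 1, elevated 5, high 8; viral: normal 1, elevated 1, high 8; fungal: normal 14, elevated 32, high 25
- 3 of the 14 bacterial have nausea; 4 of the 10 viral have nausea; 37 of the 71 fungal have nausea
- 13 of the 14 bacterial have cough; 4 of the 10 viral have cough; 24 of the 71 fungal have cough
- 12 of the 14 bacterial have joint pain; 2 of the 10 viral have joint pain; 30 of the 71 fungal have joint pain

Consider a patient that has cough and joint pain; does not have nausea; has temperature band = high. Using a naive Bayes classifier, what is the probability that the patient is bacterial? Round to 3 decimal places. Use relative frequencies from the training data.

0.705

bacterial: (14/95) × (8/14) × (11/14) × (13/14) × (12/14) ≈ 0.0526623
viral: (10/95) × (8/10) × (6/10) × (4/10) × (2/10) ≈ 0.00404211
fungal: (71/95) × (25/71) × (34/71) × (24/71) × (30/71) ≈ 0.0179992
P(bacterial | x) = 0.0526623 / 0.07470361 ≈ 0.705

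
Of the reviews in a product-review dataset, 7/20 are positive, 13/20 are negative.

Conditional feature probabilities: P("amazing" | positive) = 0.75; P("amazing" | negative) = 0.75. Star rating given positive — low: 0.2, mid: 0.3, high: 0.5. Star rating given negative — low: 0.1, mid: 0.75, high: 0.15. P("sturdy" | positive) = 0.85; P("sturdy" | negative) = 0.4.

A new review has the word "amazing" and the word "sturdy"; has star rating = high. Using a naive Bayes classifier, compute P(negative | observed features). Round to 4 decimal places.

positive: 0.35 × 0.75 × 0.5 × 0.85 = 0.1115625
negative: 0.65 × 0.75 × 0.15 × 0.4 = 0.02925
P(negative | x) = 0.02925 / 0.1408125 ≈ 0.2077

0.2077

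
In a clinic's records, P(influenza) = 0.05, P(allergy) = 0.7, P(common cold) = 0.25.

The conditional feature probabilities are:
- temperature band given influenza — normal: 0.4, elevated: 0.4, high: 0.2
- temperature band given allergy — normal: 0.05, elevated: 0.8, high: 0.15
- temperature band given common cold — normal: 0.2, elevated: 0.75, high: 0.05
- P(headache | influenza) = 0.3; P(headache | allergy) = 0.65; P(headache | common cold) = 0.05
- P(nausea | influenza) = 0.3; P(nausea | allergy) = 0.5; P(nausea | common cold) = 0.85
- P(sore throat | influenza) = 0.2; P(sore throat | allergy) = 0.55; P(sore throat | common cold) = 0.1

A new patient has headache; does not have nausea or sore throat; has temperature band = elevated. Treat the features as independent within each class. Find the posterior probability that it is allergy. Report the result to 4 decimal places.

0.9465

influenza: 0.05 × 0.4 × 0.3 × (1−0.3) × (1−0.2) = 0.00336
allergy: 0.7 × 0.8 × 0.65 × (1−0.5) × (1−0.55) = 0.0819
common cold: 0.25 × 0.75 × 0.05 × (1−0.85) × (1−0.1) = 0.001265625
P(allergy | x) = 0.0819 / 0.086525625 ≈ 0.9465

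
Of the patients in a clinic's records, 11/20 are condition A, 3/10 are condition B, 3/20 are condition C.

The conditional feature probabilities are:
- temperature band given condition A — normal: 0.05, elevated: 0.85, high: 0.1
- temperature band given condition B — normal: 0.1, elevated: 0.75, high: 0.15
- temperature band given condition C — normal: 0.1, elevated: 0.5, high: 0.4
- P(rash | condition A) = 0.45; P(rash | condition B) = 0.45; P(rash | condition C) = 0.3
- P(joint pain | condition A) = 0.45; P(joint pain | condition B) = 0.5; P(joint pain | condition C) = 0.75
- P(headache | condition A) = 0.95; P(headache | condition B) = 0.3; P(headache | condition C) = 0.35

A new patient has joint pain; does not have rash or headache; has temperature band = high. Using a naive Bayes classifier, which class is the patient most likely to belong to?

condition C

condition A: 0.55 × 0.1 × (1−0.45) × 0.45 × (1−0.95) = 0.000680625
condition B: 0.3 × 0.15 × (1−0.45) × 0.5 × (1−0.3) = 0.0086625
condition C: 0.15 × 0.4 × (1−0.3) × 0.75 × (1−0.35) = 0.020475
Highest score → condition C.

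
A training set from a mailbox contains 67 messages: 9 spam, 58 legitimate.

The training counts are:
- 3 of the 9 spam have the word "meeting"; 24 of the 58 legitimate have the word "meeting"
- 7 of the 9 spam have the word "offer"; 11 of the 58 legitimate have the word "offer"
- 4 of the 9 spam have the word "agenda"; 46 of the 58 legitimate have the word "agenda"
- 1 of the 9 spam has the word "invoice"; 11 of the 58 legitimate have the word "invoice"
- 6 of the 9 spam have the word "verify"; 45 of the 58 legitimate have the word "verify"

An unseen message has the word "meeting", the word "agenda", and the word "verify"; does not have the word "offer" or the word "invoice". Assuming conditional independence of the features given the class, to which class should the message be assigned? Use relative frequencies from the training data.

legitimate

spam: (9/67) × (3/9) × (2/9) × (4/9) × (8/9) × (6/9) ≈ 0.00262064
legitimate: (58/67) × (24/58) × (47/58) × (46/58) × (47/58) × (45/58) ≈ 0.144741
Highest score → legitimate.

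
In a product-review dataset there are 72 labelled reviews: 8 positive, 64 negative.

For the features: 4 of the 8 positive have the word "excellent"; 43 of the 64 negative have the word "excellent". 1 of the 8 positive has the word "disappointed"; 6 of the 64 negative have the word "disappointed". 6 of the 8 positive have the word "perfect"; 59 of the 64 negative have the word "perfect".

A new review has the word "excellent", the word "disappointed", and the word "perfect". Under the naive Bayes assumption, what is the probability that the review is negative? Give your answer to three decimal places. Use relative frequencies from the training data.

0.908

positive: (8/72) × (4/8) × (1/8) × (6/8) ≈ 0.00520833
negative: (64/72) × (43/64) × (6/64) × (59/64) ≈ 0.0516154
P(negative | x) = 0.0516154 / 0.05682373 ≈ 0.908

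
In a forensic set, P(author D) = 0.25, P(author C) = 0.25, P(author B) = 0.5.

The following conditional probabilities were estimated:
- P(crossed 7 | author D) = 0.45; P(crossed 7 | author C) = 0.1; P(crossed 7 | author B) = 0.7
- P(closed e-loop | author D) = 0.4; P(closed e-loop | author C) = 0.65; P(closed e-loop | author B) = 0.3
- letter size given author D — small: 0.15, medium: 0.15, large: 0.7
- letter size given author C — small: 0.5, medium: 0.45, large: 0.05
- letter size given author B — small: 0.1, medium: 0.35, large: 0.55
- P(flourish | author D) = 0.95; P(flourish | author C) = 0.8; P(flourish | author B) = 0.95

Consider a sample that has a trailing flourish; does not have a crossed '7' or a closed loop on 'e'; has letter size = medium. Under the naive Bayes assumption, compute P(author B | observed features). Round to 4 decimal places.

0.4654

author D: 0.25 × (1−0.45) × (1−0.4) × 0.15 × 0.95 = 0.01175625
author C: 0.25 × (1−0.1) × (1−0.65) × 0.45 × 0.8 = 0.02835
author B: 0.5 × (1−0.7) × (1−0.3) × 0.35 × 0.95 = 0.0349125
P(author B | x) = 0.0349125 / 0.07501875 ≈ 0.4654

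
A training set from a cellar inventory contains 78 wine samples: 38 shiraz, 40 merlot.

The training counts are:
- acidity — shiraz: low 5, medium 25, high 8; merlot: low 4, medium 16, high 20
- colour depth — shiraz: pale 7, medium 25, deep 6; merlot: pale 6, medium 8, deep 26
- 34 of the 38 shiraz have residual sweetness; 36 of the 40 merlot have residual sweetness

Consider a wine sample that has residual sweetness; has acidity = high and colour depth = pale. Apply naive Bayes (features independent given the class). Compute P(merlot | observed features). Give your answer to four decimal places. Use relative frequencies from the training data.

0.6719

shiraz: (38/78) × (8/38) × (7/38) × (34/38) ≈ 0.0169046
merlot: (40/78) × (20/40) × (6/40) × (36/40) ≈ 0.0346154
P(merlot | x) = 0.0346154 / 0.05152 ≈ 0.6719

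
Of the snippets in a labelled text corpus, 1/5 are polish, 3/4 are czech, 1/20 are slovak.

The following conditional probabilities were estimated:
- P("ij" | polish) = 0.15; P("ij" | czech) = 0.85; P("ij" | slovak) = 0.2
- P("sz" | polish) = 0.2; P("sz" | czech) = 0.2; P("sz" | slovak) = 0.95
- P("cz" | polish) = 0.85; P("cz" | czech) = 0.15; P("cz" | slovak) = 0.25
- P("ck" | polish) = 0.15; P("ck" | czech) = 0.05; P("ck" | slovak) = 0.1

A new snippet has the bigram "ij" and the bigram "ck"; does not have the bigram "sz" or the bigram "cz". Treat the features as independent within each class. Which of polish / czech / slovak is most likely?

polish: 0.2 × 0.15 × (1−0.2) × (1−0.85) × 0.15 = 0.00054
czech: 0.75 × 0.85 × (1−0.2) × (1−0.15) × 0.05 = 0.021675
slovak: 0.05 × 0.2 × (1−0.95) × (1−0.25) × 0.1 = 0.0000375
Highest score → czech.

czech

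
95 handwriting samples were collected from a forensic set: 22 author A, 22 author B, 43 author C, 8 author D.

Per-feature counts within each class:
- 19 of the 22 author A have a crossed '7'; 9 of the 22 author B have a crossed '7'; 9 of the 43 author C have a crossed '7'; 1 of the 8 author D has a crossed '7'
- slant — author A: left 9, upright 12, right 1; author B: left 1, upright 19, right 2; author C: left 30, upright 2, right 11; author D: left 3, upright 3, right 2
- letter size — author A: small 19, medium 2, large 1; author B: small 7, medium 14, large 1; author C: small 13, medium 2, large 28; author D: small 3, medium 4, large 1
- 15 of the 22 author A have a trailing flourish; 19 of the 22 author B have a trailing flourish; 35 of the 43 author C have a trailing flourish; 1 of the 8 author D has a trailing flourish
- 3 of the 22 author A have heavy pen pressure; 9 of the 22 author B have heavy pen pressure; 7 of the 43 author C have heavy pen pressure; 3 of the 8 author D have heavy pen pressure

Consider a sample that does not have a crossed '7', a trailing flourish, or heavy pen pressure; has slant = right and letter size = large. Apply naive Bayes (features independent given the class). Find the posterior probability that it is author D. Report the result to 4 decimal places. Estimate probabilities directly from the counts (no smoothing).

0.1187

author A: (22/95) × (3/22) × (1/22) × (1/22) × (7/22) × (19/22) ≈ 0.0000179291
author B: (22/95) × (13/22) × (2/22) × (1/22) × (3/22) × (13/22) ≈ 0.0000455642
author C: (43/95) × (34/43) × (11/43) × (28/43) × (8/43) × (36/43) ≈ 0.00928591
author D: (8/95) × (7/8) × (2/8) × (1/8) × (7/8) × (5/8) ≈ 0.00125925
P(author D | x) = 0.00125925 / 0.0106086533 ≈ 0.1187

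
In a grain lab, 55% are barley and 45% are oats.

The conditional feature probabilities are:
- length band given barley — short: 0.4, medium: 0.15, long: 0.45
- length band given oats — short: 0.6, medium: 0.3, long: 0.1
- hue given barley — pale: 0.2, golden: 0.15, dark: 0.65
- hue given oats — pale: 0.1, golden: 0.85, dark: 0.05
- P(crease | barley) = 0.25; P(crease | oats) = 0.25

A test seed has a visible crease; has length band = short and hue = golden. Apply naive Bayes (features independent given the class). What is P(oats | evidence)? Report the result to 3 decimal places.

0.874

barley: 0.55 × 0.4 × 0.15 × 0.25 = 0.00825
oats: 0.45 × 0.6 × 0.85 × 0.25 = 0.057375
P(oats | x) = 0.057375 / 0.065625 ≈ 0.874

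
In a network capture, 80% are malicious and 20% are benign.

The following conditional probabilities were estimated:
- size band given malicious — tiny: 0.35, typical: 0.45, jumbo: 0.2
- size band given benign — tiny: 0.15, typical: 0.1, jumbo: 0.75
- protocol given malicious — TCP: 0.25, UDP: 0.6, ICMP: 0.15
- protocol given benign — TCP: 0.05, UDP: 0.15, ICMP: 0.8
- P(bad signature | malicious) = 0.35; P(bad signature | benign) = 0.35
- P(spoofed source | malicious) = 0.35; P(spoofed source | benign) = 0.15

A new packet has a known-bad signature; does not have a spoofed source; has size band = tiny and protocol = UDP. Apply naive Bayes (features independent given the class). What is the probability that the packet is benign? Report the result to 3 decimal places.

malicious: 0.8 × 0.35 × 0.6 × 0.35 × (1−0.35) = 0.03822
benign: 0.2 × 0.15 × 0.15 × 0.35 × (1−0.15) = 0.00133875
P(benign | x) = 0.00133875 / 0.03955875 ≈ 0.034

0.034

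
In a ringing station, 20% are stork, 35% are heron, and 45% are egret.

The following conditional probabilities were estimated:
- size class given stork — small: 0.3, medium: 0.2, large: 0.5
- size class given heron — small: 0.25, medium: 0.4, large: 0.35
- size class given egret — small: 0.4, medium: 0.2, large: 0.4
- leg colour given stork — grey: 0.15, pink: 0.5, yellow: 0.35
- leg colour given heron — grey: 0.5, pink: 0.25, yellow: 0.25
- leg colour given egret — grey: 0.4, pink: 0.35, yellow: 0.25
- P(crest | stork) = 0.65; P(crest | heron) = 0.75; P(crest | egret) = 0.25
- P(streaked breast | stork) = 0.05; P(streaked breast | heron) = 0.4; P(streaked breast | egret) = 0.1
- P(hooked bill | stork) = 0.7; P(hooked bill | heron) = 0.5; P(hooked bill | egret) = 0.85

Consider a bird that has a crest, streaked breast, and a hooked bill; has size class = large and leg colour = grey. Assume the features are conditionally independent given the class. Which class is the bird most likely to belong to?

stork: 0.2 × 0.5 × 0.15 × 0.65 × 0.05 × 0.7 = 0.00034125
heron: 0.35 × 0.35 × 0.5 × 0.75 × 0.4 × 0.5 = 0.0091875
egret: 0.45 × 0.4 × 0.4 × 0.25 × 0.1 × 0.85 = 0.00153
Highest score → heron.

heron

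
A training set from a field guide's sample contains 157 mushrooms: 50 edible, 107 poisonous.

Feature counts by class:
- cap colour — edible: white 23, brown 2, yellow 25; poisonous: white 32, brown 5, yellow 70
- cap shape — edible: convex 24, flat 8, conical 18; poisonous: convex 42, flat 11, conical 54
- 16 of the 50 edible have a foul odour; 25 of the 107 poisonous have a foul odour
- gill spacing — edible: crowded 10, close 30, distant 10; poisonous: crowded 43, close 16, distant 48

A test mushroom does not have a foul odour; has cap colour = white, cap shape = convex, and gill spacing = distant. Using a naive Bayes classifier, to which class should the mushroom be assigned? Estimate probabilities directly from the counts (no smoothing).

edible: (50/157) × (23/50) × (24/50) × (34/50) × (10/50) ≈ 0.00956331
poisonous: (107/157) × (32/107) × (42/107) × (82/107) × (48/107) ≈ 0.0275045
Highest score → poisonous.

poisonous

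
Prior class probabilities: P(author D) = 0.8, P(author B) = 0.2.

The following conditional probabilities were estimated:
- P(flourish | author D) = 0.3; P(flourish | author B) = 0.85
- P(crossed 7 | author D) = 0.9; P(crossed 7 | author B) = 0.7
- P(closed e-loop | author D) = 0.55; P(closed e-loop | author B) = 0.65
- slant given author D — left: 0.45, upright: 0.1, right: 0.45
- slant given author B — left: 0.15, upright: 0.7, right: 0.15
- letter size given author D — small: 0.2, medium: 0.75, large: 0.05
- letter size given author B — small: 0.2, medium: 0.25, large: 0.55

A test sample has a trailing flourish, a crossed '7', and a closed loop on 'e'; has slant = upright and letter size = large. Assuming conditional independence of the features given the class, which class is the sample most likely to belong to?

author B

author D: 0.8 × 0.3 × 0.9 × 0.55 × 0.1 × 0.05 = 0.000594
author B: 0.2 × 0.85 × 0.7 × 0.65 × 0.7 × 0.55 = 0.02977975
Highest score → author B.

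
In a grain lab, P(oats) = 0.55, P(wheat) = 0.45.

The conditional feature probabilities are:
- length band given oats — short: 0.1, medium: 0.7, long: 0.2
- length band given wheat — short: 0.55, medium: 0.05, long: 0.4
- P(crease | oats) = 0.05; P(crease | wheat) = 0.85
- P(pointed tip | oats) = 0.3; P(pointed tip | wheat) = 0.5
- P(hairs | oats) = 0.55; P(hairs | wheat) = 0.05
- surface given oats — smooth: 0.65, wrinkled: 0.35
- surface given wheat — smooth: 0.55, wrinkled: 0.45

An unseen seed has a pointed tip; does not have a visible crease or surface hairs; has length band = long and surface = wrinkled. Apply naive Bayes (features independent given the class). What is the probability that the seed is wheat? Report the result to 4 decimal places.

0.5389

oats: 0.55 × 0.2 × (1−0.05) × 0.3 × (1−0.55) × 0.35 = 0.004937625
wheat: 0.45 × 0.4 × (1−0.85) × 0.5 × (1−0.05) × 0.45 = 0.00577125
P(wheat | x) = 0.00577125 / 0.010708875 ≈ 0.5389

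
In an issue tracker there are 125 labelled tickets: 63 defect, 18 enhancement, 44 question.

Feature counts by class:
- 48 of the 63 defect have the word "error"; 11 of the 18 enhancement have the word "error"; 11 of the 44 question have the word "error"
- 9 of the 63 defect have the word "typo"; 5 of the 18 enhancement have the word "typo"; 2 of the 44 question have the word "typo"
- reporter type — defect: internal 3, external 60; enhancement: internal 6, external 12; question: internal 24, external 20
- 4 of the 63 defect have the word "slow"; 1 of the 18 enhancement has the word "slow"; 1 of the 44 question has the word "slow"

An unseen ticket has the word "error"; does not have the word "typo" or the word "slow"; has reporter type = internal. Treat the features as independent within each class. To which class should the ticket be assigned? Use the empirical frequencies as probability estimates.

defect: (63/125) × (48/63) × (54/63) × (3/63) × (59/63) ≈ 0.0146783
enhancement: (18/125) × (11/18) × (13/18) × (6/18) × (17/18) ≈ 0.0200082
question: (44/125) × (11/44) × (42/44) × (24/44) × (43/44) ≈ 0.0447769
Highest score → question.

question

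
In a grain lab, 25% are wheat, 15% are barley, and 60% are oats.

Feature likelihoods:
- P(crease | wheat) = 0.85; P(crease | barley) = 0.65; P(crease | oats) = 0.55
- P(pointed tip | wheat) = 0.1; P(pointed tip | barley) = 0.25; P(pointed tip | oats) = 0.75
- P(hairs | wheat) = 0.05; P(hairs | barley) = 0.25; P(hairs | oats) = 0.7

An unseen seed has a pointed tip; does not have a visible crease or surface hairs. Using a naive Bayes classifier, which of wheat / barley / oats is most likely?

oats

wheat: 0.25 × (1−0.85) × 0.1 × (1−0.05) = 0.0035625
barley: 0.15 × (1−0.65) × 0.25 × (1−0.25) = 0.00984375
oats: 0.6 × (1−0.55) × 0.75 × (1−0.7) = 0.06075
Highest score → oats.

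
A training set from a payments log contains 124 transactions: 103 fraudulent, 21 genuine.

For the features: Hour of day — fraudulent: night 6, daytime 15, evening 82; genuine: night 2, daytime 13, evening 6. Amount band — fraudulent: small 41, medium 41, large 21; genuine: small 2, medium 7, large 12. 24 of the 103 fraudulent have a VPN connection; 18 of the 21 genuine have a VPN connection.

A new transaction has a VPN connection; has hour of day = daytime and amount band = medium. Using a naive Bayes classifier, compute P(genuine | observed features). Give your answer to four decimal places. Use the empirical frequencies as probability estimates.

fraudulent: (103/124) × (15/103) × (41/103) × (24/103) ≈ 0.0112199
genuine: (21/124) × (13/21) × (7/21) × (18/21) ≈ 0.0299539
P(genuine | x) = 0.0299539 / 0.0411738 ≈ 0.7275

0.7275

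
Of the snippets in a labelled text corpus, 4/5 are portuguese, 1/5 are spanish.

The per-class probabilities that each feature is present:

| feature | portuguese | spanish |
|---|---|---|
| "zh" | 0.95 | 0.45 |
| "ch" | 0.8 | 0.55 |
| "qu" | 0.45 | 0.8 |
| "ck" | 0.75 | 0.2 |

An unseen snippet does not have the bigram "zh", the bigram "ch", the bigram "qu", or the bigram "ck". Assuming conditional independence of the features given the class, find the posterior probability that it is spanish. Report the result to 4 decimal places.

0.8780

portuguese: 0.8 × (1−0.95) × (1−0.8) × (1−0.45) × (1−0.75) = 0.0011
spanish: 0.2 × (1−0.45) × (1−0.55) × (1−0.8) × (1−0.2) = 0.00792
P(spanish | x) = 0.00792 / 0.00902 ≈ 0.8780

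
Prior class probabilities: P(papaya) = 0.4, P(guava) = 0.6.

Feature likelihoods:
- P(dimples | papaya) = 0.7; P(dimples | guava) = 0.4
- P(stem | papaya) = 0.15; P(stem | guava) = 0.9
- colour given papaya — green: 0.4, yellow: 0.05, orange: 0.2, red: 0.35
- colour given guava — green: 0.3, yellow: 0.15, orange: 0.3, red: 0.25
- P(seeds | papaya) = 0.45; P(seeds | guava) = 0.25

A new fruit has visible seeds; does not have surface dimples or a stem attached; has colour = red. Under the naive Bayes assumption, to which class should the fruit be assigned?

papaya: 0.4 × (1−0.7) × (1−0.15) × 0.35 × 0.45 = 0.016065
guava: 0.6 × (1−0.4) × (1−0.9) × 0.25 × 0.25 = 0.00225
Highest score → papaya.

papaya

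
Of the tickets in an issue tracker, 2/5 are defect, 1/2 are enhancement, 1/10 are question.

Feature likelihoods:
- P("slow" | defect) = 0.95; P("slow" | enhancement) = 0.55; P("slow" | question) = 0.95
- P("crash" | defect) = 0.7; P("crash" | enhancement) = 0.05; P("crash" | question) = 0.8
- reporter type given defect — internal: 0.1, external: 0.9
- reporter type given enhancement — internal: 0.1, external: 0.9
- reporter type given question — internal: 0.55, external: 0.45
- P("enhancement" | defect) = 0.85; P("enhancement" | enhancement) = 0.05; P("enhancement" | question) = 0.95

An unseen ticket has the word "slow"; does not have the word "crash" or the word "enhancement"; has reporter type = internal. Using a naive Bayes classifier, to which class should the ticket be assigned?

defect: 0.4 × 0.95 × (1−0.7) × 0.1 × (1−0.85) = 0.00171
enhancement: 0.5 × 0.55 × (1−0.05) × 0.1 × (1−0.05) = 0.02481875
question: 0.1 × 0.95 × (1−0.8) × 0.55 × (1−0.95) = 0.0005225
Highest score → enhancement.

enhancement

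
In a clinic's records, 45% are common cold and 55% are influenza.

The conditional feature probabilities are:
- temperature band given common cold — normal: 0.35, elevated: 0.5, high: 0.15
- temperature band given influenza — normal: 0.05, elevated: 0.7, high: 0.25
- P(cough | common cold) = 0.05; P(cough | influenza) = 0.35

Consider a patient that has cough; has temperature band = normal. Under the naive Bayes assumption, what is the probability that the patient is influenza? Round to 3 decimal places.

0.550

common cold: 0.45 × 0.35 × 0.05 = 0.007875
influenza: 0.55 × 0.05 × 0.35 = 0.009625
P(influenza | x) = 0.009625 / 0.0175 ≈ 0.550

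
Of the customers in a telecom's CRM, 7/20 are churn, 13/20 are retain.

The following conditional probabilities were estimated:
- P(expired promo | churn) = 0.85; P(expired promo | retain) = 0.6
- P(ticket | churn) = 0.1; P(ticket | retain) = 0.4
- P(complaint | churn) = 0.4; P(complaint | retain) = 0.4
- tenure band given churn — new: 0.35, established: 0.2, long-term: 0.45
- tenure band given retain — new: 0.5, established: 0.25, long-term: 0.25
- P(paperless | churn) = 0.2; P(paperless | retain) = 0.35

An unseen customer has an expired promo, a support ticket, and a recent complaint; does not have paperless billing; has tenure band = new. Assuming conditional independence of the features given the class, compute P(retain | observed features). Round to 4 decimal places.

0.8589

churn: 0.35 × 0.85 × 0.1 × 0.4 × 0.35 × (1−0.2) = 0.003332
retain: 0.65 × 0.6 × 0.4 × 0.4 × 0.5 × (1−0.35) = 0.02028
P(retain | x) = 0.02028 / 0.023612 ≈ 0.8589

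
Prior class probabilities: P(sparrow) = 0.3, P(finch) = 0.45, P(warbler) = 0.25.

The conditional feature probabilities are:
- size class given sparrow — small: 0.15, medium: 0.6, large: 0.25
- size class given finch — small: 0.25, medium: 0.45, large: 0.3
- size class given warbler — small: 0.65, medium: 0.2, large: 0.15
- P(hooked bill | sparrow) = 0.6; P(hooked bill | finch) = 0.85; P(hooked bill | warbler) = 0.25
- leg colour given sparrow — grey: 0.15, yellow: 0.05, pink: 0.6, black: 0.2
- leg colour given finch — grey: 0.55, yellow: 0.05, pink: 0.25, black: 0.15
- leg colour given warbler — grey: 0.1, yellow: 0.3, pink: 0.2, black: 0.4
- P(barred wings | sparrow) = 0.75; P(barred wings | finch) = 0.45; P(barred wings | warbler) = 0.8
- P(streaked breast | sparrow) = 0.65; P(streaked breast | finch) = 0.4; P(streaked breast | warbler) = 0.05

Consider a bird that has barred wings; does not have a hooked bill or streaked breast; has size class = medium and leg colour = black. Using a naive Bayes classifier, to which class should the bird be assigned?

warbler

sparrow: 0.3 × 0.6 × (1−0.6) × 0.2 × 0.75 × (1−0.65) = 0.00378
finch: 0.45 × 0.45 × (1−0.85) × 0.15 × 0.45 × (1−0.4) = 0.0012301875
warbler: 0.25 × 0.2 × (1−0.25) × 0.4 × 0.8 × (1−0.05) = 0.0114
Highest score → warbler.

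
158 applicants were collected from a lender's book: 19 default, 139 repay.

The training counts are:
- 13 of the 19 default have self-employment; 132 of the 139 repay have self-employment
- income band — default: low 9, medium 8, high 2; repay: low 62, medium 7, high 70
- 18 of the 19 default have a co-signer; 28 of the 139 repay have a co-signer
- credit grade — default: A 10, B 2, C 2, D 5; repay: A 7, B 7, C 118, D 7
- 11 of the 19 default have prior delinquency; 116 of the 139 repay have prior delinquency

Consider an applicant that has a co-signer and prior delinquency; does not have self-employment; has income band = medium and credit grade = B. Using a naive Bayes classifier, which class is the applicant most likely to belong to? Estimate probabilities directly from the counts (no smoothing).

default: (19/158) × (6/19) × (8/19) × (18/19) × (2/19) × (11/19) ≈ 0.000923134
repay: (139/158) × (7/139) × (7/139) × (28/139) × (7/139) × (116/139) ≈ 0.0000188883
Highest score → default.

default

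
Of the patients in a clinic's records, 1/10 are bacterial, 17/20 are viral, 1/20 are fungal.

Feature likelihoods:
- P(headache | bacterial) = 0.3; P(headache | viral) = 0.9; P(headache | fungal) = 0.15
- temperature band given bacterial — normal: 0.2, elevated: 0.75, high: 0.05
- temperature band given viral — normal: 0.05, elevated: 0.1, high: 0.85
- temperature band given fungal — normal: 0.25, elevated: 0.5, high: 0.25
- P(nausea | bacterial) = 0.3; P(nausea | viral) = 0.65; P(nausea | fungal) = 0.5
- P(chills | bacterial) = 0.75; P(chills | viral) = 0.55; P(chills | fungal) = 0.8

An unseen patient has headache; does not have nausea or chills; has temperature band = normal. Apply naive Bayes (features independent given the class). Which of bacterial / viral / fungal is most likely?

bacterial: 0.1 × 0.3 × 0.2 × (1−0.3) × (1−0.75) = 0.00105
viral: 0.85 × 0.9 × 0.05 × (1−0.65) × (1−0.55) = 0.006024375
fungal: 0.05 × 0.15 × 0.25 × (1−0.5) × (1−0.8) = 0.0001875
Highest score → viral.

viral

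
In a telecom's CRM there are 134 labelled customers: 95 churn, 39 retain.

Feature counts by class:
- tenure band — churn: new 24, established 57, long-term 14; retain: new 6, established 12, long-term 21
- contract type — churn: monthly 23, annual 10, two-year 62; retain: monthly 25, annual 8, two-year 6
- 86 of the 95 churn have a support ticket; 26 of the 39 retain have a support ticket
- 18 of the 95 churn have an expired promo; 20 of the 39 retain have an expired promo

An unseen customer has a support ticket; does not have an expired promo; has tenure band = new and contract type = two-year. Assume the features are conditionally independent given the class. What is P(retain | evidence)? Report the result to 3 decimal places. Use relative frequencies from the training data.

churn: (95/134) × (24/95) × (62/95) × (86/95) × (77/95) ≈ 0.0857663
retain: (39/134) × (6/39) × (6/39) × (26/39) × (19/39) ≈ 0.00223733
P(retain | x) = 0.00223733 / 0.08800363 ≈ 0.025

0.025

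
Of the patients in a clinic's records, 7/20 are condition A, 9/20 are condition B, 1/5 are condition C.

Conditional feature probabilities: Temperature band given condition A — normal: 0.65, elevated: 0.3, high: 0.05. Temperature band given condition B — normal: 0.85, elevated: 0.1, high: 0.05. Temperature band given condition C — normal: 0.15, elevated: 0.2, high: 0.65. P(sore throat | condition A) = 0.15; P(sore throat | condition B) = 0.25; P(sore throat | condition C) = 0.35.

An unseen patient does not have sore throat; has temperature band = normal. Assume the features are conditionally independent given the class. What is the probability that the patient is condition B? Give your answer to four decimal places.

0.5740

condition A: 0.35 × 0.65 × (1−0.15) = 0.193375
condition B: 0.45 × 0.85 × (1−0.25) = 0.286875
condition C: 0.2 × 0.15 × (1−0.35) = 0.0195
P(condition B | x) = 0.286875 / 0.49975 ≈ 0.5740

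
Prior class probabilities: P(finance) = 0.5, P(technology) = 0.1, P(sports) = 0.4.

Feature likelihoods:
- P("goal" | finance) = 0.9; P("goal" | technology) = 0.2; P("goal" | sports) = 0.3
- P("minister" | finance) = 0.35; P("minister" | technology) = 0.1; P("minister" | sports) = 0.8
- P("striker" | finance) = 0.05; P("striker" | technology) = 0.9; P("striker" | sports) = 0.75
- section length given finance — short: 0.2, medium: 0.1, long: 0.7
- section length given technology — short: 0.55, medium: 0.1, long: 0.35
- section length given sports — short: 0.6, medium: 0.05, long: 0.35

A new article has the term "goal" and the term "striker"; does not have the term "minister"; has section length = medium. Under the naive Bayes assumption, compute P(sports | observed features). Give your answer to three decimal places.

0.226

finance: 0.5 × 0.9 × (1−0.35) × 0.05 × 0.1 = 0.0014625
technology: 0.1 × 0.2 × (1−0.1) × 0.9 × 0.1 = 0.00162
sports: 0.4 × 0.3 × (1−0.8) × 0.75 × 0.05 = 0.0009
P(sports | x) = 0.0009 / 0.0039825 ≈ 0.226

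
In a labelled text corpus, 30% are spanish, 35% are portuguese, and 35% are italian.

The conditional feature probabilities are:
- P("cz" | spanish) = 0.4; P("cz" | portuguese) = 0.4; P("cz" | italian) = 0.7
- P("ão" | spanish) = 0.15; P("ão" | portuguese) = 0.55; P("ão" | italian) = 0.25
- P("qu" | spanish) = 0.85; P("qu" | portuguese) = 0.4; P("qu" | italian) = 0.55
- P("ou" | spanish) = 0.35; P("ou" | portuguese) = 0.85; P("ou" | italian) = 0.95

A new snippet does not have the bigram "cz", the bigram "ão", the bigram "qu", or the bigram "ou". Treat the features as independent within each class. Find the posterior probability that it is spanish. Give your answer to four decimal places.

spanish: 0.3 × (1−0.4) × (1−0.15) × (1−0.85) × (1−0.35) = 0.0149175
portuguese: 0.35 × (1−0.4) × (1−0.55) × (1−0.4) × (1−0.85) = 0.008505
italian: 0.35 × (1−0.7) × (1−0.25) × (1−0.55) × (1−0.95) = 0.001771875
P(spanish | x) = 0.0149175 / 0.025194375 ≈ 0.5921

0.5921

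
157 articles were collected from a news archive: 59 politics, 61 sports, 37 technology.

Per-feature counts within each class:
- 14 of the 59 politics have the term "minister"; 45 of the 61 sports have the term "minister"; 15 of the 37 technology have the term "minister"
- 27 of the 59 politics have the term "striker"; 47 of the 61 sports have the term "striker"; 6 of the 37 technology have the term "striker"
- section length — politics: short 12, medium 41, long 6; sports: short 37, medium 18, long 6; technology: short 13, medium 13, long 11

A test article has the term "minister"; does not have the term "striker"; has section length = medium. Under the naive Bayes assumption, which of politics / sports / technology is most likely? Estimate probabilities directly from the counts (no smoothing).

politics: (59/157) × (14/59) × (32/59) × (41/59) ≈ 0.0336092
sports: (61/157) × (45/61) × (14/61) × (18/61) ≈ 0.0194113
technology: (37/157) × (15/37) × (31/37) × (13/37) ≈ 0.028125
Highest score → politics.

politics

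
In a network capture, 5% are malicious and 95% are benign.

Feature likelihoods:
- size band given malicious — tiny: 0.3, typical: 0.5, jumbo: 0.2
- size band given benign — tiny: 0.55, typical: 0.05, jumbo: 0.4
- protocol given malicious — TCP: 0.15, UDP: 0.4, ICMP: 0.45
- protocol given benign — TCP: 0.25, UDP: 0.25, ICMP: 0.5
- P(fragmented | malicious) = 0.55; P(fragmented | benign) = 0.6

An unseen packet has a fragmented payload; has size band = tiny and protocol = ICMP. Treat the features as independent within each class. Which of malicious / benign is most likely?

malicious: 0.05 × 0.3 × 0.45 × 0.55 = 0.0037125
benign: 0.95 × 0.55 × 0.5 × 0.6 = 0.15675
Highest score → benign.

benign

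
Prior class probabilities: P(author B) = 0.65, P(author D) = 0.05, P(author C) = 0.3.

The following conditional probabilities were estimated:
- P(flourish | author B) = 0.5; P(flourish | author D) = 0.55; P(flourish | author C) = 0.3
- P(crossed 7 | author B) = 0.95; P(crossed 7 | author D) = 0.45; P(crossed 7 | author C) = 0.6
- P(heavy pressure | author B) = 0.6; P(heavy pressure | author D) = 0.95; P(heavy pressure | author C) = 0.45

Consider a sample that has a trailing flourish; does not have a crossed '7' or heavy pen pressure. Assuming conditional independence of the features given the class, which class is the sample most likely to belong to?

author B: 0.65 × 0.5 × (1−0.95) × (1−0.6) = 0.0065
author D: 0.05 × 0.55 × (1−0.45) × (1−0.95) = 0.00075625
author C: 0.3 × 0.3 × (1−0.6) × (1−0.45) = 0.0198
Highest score → author C.

author C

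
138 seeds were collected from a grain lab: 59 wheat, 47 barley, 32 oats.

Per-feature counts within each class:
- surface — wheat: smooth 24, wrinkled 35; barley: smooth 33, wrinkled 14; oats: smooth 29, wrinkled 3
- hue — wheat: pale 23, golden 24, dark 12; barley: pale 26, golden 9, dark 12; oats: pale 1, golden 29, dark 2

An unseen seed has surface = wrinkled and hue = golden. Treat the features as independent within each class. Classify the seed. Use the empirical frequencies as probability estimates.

wheat: (59/138) × (35/59) × (24/59) ≈ 0.103169
barley: (47/138) × (14/47) × (9/47) ≈ 0.0194265
oats: (32/138) × (3/32) × (29/32) ≈ 0.0197011
Highest score → wheat.

wheat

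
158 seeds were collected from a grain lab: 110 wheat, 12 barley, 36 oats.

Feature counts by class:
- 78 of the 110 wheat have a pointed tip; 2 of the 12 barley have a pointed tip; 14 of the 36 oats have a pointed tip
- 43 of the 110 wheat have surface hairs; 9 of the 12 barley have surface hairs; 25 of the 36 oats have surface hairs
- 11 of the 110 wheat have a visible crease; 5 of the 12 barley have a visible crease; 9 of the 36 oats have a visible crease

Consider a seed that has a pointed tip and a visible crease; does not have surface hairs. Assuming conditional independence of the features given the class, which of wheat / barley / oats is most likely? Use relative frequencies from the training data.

wheat: (110/158) × (78/110) × (67/110) × (11/110) ≈ 0.030069
barley: (12/158) × (2/12) × (3/12) × (5/12) ≈ 0.00131857
oats: (36/158) × (14/36) × (11/36) × (9/36) ≈ 0.00676864
Highest score → wheat.

wheat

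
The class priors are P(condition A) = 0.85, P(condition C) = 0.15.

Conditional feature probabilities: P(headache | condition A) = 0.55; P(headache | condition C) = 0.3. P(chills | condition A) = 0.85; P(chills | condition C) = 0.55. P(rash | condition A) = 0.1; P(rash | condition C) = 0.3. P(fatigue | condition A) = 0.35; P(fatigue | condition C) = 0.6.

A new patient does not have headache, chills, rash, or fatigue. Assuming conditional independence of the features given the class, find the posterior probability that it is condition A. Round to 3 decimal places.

0.717

condition A: 0.85 × (1−0.55) × (1−0.85) × (1−0.1) × (1−0.35) = 0.033564375
condition C: 0.15 × (1−0.3) × (1−0.55) × (1−0.3) × (1−0.6) = 0.01323
P(condition A | x) = 0.033564375 / 0.046794375 ≈ 0.717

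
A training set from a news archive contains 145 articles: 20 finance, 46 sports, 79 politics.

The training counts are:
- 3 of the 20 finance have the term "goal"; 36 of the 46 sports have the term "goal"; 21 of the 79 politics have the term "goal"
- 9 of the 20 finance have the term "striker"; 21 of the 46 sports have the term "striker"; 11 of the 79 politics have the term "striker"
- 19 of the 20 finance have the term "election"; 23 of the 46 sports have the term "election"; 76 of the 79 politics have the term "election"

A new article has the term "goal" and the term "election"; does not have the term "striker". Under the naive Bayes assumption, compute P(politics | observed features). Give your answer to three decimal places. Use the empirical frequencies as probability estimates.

finance: (20/145) × (3/20) × (11/20) × (19/20) ≈ 0.0108103
sports: (46/145) × (36/46) × (25/46) × (23/46) ≈ 0.0674663
politics: (79/145) × (21/79) × (68/79) × (76/79) ≈ 0.119928
P(politics | x) = 0.119928 / 0.1982046 ≈ 0.605

0.605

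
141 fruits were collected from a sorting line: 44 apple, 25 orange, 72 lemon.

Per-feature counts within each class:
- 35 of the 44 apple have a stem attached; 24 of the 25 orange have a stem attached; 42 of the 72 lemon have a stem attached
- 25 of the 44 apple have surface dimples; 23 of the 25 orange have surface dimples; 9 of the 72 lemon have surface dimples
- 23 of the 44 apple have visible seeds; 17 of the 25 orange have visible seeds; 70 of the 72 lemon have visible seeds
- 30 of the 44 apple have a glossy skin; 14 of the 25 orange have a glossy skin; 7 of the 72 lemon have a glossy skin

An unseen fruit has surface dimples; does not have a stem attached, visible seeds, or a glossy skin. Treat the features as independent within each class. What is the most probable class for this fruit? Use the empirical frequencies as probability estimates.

apple: (44/141) × (9/44) × (25/44) × (21/44) × (14/44) ≈ 0.00550748
orange: (25/141) × (1/25) × (23/25) × (8/25) × (11/25) ≈ 0.000918695
lemon: (72/141) × (30/72) × (9/72) × (2/72) × (65/72) ≈ 0.000666946
Highest score → apple.

apple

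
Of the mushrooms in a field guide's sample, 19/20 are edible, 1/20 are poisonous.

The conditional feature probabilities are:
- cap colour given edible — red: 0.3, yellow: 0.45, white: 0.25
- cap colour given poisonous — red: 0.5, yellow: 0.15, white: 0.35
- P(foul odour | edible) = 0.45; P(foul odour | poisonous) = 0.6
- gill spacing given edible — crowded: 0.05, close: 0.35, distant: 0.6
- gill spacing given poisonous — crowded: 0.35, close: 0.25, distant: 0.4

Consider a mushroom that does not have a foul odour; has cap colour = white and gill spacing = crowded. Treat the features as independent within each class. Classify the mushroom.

edible

edible: 0.95 × 0.25 × (1−0.45) × 0.05 = 0.00653125
poisonous: 0.05 × 0.35 × (1−0.6) × 0.35 = 0.00245
Highest score → edible.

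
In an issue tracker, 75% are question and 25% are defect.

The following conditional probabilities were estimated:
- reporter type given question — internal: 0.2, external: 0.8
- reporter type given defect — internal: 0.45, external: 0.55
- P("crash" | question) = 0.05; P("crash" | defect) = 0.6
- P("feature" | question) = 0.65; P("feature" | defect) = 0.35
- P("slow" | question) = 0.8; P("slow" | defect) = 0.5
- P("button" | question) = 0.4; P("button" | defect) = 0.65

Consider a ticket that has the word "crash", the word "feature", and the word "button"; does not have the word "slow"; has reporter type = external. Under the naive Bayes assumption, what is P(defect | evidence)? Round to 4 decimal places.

0.8575

question: 0.75 × 0.8 × 0.05 × 0.65 × (1−0.8) × 0.4 = 0.00156
defect: 0.25 × 0.55 × 0.6 × 0.35 × (1−0.5) × 0.65 = 0.009384375
P(defect | x) = 0.009384375 / 0.010944375 ≈ 0.8575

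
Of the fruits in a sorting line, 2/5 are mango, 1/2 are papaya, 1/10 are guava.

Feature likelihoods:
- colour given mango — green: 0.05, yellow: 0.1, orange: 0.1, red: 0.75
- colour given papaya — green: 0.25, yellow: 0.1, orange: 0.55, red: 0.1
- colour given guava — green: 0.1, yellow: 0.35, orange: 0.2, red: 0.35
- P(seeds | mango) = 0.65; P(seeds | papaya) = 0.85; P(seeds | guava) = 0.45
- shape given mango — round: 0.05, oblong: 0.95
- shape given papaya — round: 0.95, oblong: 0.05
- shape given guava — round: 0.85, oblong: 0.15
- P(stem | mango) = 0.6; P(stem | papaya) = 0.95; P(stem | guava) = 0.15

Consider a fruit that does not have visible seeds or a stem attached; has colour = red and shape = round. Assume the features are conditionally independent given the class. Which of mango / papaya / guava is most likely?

mango: 0.4 × 0.75 × (1−0.65) × 0.05 × (1−0.6) = 0.0021
papaya: 0.5 × 0.1 × (1−0.85) × 0.95 × (1−0.95) = 0.00035625
guava: 0.1 × 0.35 × (1−0.45) × 0.85 × (1−0.15) = 0.013908125
Highest score → guava.

guava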